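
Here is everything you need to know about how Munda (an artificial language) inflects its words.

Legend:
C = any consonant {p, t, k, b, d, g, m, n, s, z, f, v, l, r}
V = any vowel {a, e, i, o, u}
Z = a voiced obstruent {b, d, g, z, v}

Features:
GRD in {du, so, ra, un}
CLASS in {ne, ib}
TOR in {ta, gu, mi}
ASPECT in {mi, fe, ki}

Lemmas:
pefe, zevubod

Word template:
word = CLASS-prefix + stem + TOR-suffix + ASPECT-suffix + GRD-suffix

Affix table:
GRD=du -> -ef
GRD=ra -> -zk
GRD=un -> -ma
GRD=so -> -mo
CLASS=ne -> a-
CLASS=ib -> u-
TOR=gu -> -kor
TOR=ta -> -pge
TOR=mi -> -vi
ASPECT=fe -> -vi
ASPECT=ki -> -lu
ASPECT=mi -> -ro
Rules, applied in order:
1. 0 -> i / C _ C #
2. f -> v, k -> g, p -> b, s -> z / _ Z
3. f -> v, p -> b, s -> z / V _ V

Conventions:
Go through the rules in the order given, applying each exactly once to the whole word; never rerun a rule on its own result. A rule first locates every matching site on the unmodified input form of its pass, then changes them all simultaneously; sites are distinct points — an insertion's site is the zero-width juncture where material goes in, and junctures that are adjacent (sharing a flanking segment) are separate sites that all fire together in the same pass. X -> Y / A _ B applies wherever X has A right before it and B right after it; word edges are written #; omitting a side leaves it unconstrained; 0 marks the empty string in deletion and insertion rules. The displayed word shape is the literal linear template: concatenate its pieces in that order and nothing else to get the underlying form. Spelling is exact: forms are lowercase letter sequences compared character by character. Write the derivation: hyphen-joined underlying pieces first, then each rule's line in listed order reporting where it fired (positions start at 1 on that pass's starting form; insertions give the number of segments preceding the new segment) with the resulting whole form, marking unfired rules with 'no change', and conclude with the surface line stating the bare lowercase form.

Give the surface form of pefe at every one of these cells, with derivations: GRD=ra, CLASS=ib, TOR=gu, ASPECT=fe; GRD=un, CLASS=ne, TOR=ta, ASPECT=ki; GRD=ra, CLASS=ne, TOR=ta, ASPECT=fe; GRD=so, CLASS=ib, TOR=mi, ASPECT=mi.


cell GRD=ra, CLASS=ib, TOR=gu, ASPECT=fe:
underlying: u-pefe-kor-vi-zk
1. 0 -> i / C _ C #: inserts after position(s) 11: upefekorvizik
2. f -> v, k -> g, p -> b, s -> z / _ Z: no change
3. f -> v, p -> b, s -> z / V _ V: fires at position(s) 2, 4: ubevekorvizik
surface: ubevekorvizik

cell GRD=un, CLASS=ne, TOR=ta, ASPECT=ki:
underlying: a-pefe-pge-lu-ma
1. 0 -> i / C _ C #: no change
2. f -> v, k -> g, p -> b, s -> z / _ Z: fires at position(s) 6: apefebgeluma
3. f -> v, p -> b, s -> z / V _ V: fires at position(s) 2, 4: abevebgeluma
surface: abevebgeluma

cell GRD=ra, CLASS=ne, TOR=ta, ASPECT=fe:
underlying: a-pefe-pge-vi-zk
1. 0 -> i / C _ C #: inserts after position(s) 11: apefepgevizik
2. f -> v, k -> g, p -> b, s -> z / _ Z: fires at position(s) 6: apefebgevizik
3. f -> v, p -> b, s -> z / V _ V: fires at position(s) 2, 4: abevebgevizik
surface: abevebgevizik

cell GRD=so, CLASS=ib, TOR=mi, ASPECT=mi:
underlying: u-pefe-vi-ro-mo
1. 0 -> i / C _ C #: no change
2. f -> v, k -> g, p -> b, s -> z / _ Z: no change
3. f -> v, p -> b, s -> z / V _ V: fires at position(s) 2, 4: ubeveviromo
surface: ubeveviromo


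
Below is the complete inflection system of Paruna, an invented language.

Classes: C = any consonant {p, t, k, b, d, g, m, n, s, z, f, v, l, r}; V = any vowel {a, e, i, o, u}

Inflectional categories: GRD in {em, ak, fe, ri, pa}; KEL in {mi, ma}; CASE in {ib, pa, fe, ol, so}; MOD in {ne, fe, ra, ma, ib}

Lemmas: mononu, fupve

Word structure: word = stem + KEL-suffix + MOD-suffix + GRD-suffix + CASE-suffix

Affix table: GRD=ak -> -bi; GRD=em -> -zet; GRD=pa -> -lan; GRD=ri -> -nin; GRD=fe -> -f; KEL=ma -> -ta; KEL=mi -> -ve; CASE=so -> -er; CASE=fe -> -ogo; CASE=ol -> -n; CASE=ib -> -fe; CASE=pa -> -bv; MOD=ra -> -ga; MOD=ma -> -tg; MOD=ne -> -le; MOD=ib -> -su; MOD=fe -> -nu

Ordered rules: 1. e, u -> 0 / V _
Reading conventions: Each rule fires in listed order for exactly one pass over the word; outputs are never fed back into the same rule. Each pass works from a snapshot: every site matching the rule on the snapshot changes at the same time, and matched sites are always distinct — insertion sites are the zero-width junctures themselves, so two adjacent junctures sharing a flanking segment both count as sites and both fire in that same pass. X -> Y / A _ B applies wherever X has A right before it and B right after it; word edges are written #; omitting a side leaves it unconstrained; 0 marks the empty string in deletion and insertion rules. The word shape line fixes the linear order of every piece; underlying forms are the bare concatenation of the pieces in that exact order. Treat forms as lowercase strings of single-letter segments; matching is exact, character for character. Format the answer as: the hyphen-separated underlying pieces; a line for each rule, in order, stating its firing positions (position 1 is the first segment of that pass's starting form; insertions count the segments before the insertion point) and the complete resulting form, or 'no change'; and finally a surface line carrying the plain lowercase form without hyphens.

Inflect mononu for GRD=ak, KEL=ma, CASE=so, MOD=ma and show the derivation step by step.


underlying: mononu-ta-tg-bi-er
1. e, u -> 0 / V _: fires at position(s) 13: mononutatgbir
surface: mononutatgbir


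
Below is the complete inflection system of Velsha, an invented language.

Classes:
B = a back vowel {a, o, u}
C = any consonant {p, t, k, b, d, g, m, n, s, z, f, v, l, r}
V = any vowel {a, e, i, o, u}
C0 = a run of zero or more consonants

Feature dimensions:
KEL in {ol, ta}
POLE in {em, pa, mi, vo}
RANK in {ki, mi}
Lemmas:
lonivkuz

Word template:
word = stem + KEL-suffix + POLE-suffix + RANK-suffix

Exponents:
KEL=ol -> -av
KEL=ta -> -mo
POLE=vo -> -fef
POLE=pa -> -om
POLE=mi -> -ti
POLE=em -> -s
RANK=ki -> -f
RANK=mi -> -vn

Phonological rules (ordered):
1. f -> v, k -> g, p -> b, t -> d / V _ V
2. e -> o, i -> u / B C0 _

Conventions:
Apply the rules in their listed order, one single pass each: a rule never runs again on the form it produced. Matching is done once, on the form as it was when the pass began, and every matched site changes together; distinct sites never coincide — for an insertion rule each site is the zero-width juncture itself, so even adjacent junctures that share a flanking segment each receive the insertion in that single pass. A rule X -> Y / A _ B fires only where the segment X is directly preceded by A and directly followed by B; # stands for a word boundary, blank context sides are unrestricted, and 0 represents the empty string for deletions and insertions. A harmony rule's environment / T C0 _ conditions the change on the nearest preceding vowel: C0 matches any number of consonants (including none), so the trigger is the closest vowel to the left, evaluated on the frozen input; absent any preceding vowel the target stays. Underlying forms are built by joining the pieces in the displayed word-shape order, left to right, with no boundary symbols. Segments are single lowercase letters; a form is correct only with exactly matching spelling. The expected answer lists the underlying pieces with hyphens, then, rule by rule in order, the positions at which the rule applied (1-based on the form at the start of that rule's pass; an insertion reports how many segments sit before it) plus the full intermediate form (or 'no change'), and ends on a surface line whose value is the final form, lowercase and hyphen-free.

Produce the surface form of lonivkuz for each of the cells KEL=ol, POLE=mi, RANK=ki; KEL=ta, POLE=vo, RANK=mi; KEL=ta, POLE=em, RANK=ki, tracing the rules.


cell KEL=ol, POLE=mi, RANK=ki:
underlying: lonivkuz-av-ti-f
1. f -> v, k -> g, p -> b, t -> d / V _ V: no change
2. e -> o, i -> u / B C0 _: fires at position(s) 4, 12: lonuvkuzavtuf
surface: lonuvkuzavtuf

cell KEL=ta, POLE=vo, RANK=mi:
underlying: lonivkuz-mo-fef-vn
1. f -> v, k -> g, p -> b, t -> d / V _ V: fires at position(s) 11: lonivkuzmovefvn
2. e -> o, i -> u / B C0 _: fires at position(s) 4, 12: lonuvkuzmovofvn
surface: lonuvkuzmovofvn

cell KEL=ta, POLE=em, RANK=ki:
underlying: lonivkuz-mo-s-f
1. f -> v, k -> g, p -> b, t -> d / V _ V: no change
2. e -> o, i -> u / B C0 _: fires at position(s) 4: lonuvkuzmosf
surface: lonuvkuzmosf


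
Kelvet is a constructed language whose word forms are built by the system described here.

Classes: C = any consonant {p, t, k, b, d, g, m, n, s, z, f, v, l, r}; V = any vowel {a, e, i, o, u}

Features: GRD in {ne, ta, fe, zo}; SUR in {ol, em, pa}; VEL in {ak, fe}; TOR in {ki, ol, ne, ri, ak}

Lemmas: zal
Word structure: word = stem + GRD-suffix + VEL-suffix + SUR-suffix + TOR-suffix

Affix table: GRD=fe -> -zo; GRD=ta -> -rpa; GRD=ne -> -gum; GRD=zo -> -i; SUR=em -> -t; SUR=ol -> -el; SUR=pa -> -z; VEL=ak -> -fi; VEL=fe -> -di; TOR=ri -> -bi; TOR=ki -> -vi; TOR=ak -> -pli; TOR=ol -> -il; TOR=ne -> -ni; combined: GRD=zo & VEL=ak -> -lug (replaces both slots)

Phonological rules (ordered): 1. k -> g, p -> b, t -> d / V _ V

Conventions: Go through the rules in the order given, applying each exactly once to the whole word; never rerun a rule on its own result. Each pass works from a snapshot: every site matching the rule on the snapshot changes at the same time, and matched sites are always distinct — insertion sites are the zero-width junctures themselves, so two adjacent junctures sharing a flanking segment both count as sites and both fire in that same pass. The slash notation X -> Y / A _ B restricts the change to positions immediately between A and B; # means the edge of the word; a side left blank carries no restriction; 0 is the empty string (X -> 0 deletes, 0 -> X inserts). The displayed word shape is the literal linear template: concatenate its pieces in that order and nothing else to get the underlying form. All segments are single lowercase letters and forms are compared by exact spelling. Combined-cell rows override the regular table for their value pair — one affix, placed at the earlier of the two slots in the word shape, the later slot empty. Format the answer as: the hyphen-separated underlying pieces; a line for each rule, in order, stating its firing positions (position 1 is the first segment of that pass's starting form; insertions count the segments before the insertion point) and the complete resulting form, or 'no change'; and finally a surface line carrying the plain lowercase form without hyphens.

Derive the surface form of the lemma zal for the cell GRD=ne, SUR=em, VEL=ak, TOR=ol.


underlying: zal-gum-fi-t-il
1. k -> g, p -> b, t -> d / V _ V: fires at position(s) 9: zalgumfidil
surface: zalgumfidil


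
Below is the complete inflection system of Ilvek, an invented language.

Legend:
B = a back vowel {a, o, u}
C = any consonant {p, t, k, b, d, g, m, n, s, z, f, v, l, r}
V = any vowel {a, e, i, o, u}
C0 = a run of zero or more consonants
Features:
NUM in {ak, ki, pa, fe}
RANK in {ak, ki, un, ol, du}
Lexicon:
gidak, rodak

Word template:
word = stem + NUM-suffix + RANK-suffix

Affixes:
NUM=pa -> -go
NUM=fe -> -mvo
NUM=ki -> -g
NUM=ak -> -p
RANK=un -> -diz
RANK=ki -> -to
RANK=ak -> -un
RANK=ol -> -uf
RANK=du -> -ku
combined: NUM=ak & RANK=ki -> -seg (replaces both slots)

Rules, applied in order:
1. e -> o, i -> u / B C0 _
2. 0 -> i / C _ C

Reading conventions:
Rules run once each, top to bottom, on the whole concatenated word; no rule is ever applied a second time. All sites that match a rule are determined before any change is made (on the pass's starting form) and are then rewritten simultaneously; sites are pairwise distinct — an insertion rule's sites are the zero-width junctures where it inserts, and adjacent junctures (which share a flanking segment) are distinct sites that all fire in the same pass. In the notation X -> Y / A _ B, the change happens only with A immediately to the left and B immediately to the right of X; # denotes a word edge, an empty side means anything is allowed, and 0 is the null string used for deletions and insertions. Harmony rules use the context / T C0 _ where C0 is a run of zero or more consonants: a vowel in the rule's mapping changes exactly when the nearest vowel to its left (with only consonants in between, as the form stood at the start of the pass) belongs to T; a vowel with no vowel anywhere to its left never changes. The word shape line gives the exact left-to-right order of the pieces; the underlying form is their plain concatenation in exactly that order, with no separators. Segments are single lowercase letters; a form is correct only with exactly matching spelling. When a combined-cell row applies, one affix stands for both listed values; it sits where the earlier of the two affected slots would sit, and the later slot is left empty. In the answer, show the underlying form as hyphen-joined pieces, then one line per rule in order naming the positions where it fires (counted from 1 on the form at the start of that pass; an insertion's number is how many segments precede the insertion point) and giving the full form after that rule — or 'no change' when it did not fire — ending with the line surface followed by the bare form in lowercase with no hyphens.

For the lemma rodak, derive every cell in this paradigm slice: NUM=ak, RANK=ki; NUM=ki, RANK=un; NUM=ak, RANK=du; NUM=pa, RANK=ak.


cell NUM=ak, RANK=ki:
underlying: rodak-seg
1. e -> o, i -> u / B C0 _: fires at position(s) 7: rodaksog
2. 0 -> i / C _ C: inserts after position(s) 5: rodakisog
surface: rodakisog

cell NUM=ki, RANK=un:
underlying: rodak-g-diz
1. e -> o, i -> u / B C0 _: fires at position(s) 8: rodakgduz
2. 0 -> i / C _ C: inserts after position(s) 5, 6: rodakigiduz
surface: rodakigiduz

cell NUM=ak, RANK=du:
underlying: rodak-p-ku
1. e -> o, i -> u / B C0 _: no change
2. 0 -> i / C _ C: inserts after position(s) 5, 6: rodakipiku
surface: rodakipiku

cell NUM=pa, RANK=ak:
underlying: rodak-go-un
1. e -> o, i -> u / B C0 _: no change
2. 0 -> i / C _ C: inserts after position(s) 5: rodakigoun
surface: rodakigoun


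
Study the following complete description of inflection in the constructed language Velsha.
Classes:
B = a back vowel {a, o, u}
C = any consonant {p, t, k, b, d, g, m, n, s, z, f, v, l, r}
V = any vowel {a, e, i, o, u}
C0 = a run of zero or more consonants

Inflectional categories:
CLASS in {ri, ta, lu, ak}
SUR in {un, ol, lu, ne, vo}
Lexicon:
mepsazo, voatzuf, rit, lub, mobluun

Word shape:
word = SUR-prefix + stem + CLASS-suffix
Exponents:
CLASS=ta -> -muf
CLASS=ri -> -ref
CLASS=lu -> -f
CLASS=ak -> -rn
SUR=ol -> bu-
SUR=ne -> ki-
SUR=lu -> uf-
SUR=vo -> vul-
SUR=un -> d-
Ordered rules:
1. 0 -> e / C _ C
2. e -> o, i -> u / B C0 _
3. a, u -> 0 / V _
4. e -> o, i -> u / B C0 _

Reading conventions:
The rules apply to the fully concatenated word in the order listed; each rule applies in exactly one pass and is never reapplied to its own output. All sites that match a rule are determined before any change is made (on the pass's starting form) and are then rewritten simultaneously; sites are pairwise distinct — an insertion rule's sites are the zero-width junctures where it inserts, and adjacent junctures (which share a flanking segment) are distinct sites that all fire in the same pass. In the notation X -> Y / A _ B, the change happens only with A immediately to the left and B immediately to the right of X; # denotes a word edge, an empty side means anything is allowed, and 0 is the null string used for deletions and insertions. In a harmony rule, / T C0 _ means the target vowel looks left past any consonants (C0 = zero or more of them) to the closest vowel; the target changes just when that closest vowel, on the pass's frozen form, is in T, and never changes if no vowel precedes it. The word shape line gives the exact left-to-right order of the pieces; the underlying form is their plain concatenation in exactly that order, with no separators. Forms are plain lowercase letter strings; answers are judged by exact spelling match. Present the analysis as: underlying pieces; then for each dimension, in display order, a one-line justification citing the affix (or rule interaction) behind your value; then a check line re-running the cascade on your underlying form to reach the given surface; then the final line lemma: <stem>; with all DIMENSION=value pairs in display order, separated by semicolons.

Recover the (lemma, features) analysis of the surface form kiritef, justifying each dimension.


underlying: ki-rit-f
CLASS=lu - signalled by the affix -f
SUR=ne - signalled by the affix ki-
check: kiritf -> kiritef -> kiritef -> kiritef -> kiritef
lemma: rit; CLASS=lu; SUR=ne


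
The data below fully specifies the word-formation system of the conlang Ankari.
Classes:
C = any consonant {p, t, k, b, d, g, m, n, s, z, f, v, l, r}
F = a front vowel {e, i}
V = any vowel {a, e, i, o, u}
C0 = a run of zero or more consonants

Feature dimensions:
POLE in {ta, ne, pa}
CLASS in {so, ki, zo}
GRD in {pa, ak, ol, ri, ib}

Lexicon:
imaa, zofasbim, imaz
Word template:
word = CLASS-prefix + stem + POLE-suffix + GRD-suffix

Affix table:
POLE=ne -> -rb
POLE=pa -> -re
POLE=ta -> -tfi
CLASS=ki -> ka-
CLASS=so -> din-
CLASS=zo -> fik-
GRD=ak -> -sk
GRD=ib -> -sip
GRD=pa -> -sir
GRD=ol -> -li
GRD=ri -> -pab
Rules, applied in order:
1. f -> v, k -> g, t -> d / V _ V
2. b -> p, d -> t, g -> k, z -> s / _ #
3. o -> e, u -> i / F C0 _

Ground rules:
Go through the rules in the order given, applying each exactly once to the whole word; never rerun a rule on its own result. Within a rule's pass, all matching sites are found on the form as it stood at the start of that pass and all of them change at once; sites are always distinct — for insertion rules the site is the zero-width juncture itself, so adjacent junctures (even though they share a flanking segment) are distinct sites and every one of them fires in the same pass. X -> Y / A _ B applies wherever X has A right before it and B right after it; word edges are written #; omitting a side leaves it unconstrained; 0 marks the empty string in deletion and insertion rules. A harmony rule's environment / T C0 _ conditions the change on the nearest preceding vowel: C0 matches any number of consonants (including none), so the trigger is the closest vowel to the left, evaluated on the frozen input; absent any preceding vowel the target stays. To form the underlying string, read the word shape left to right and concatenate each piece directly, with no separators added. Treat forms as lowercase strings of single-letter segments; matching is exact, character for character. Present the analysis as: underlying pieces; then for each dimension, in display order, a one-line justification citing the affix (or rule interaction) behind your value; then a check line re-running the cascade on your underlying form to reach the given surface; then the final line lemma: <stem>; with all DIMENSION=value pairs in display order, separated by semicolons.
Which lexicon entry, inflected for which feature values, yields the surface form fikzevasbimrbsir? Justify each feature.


underlying: fik-zofasbim-rb-sir
POLE=ne - signalled by the affix -rb
CLASS=zo - signalled by the affix fik-
GRD=pa - signalled by the affix -sir
check: fikzofasbimrbsir -> fikzovasbimrbsir -> fikzovasbimrbsir -> fikzevasbimrbsir
lemma: zofasbim; POLE=ne; CLASS=zo; GRD=pa


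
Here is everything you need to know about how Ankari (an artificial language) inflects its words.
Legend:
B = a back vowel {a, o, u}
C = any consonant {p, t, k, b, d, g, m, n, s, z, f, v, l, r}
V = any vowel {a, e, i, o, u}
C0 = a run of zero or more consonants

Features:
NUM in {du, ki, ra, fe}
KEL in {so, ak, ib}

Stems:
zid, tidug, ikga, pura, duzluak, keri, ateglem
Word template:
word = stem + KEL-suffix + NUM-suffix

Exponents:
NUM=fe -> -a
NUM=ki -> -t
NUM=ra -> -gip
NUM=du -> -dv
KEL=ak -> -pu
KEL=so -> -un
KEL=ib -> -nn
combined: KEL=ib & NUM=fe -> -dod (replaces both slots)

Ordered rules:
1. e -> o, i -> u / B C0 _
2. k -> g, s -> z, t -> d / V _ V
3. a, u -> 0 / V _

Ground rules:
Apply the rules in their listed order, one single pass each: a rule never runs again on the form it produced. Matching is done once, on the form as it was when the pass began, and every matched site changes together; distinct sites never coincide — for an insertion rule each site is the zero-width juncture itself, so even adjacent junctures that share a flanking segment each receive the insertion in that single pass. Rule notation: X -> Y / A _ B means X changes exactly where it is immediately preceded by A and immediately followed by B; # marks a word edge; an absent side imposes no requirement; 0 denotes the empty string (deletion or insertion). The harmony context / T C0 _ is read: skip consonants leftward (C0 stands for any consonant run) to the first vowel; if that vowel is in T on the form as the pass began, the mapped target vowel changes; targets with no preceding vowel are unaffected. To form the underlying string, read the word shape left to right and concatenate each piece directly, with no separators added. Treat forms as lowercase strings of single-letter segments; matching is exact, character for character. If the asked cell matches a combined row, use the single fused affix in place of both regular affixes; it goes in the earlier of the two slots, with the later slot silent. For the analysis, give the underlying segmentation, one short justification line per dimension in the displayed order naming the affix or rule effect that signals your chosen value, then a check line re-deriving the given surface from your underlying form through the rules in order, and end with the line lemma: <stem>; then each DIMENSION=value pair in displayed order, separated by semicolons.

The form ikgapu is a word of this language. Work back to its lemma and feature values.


underlying: ikga-pu-a
NUM=fe - signalled by the affix -a
KEL=ak - signalled by the affix -pu
check: ikgapua -> ikgapua -> ikgapua -> ikgapu
lemma: ikga; NUM=fe; KEL=ak


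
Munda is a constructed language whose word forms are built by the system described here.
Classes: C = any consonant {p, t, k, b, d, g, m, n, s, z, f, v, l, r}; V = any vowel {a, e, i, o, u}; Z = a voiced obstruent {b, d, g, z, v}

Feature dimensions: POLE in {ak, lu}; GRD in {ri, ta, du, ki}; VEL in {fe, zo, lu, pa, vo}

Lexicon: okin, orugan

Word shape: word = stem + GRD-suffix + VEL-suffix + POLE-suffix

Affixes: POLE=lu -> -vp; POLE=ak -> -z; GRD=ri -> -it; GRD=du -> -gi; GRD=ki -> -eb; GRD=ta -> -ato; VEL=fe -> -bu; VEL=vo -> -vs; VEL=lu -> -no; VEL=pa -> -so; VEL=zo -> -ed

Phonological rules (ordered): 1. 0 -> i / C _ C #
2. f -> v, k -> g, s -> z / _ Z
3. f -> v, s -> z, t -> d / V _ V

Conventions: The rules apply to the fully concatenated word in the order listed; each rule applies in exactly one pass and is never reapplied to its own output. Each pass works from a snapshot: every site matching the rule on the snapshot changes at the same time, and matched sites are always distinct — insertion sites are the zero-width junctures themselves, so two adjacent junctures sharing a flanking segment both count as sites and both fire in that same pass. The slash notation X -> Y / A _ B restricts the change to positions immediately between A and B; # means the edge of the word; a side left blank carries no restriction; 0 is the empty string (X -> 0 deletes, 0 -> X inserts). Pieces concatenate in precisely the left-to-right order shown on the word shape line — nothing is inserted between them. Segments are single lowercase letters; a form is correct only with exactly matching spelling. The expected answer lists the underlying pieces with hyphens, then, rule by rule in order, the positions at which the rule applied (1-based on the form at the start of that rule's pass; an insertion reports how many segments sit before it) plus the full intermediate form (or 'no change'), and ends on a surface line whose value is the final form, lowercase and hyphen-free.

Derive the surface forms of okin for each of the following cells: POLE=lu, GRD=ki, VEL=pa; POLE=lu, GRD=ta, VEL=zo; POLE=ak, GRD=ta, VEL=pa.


cell POLE=lu, GRD=ki, VEL=pa:
underlying: okin-eb-so-vp
1. 0 -> i / C _ C #: inserts after position(s) 9: okinebsovip
2. f -> v, k -> g, s -> z / _ Z: no change
3. f -> v, s -> z, t -> d / V _ V: no change
surface: okinebsovip

cell POLE=lu, GRD=ta, VEL=zo:
underlying: okin-ato-ed-vp
1. 0 -> i / C _ C #: inserts after position(s) 10: okinatoedvip
2. f -> v, k -> g, s -> z / _ Z: no change
3. f -> v, s -> z, t -> d / V _ V: fires at position(s) 6: okinadoedvip
surface: okinadoedvip

cell POLE=ak, GRD=ta, VEL=pa:
underlying: okin-ato-so-z
1. 0 -> i / C _ C #: no change
2. f -> v, k -> g, s -> z / _ Z: no change
3. f -> v, s -> z, t -> d / V _ V: fires at position(s) 6, 8: okinadozoz
surface: okinadozoz


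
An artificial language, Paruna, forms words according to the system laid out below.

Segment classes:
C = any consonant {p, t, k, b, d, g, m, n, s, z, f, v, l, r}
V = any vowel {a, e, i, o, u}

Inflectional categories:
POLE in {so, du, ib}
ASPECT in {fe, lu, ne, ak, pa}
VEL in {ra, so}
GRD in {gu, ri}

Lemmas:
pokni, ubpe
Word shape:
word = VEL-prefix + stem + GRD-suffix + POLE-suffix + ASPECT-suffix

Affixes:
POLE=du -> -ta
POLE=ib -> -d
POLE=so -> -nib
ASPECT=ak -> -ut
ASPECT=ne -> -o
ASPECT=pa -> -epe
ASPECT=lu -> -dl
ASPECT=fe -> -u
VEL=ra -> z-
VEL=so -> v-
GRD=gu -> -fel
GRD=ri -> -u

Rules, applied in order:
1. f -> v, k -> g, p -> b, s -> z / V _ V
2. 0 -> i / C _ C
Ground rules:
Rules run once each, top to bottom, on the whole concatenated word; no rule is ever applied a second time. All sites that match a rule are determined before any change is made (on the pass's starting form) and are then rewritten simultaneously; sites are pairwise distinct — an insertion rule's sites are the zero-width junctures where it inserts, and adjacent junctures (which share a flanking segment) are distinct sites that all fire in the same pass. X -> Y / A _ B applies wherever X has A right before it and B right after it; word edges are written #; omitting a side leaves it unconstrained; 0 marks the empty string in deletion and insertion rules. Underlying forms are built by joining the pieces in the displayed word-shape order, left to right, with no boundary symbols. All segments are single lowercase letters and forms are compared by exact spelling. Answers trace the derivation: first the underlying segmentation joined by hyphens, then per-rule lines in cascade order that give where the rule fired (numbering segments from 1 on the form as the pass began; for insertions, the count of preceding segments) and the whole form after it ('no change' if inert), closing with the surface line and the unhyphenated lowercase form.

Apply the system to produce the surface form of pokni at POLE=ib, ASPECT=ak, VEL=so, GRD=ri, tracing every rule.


underlying: v-pokni-u-d-ut
1. f -> v, k -> g, p -> b, s -> z / V _ V: no change
2. 0 -> i / C _ C: inserts after position(s) 1, 4: vipokiniudut
surface: vipokiniudut


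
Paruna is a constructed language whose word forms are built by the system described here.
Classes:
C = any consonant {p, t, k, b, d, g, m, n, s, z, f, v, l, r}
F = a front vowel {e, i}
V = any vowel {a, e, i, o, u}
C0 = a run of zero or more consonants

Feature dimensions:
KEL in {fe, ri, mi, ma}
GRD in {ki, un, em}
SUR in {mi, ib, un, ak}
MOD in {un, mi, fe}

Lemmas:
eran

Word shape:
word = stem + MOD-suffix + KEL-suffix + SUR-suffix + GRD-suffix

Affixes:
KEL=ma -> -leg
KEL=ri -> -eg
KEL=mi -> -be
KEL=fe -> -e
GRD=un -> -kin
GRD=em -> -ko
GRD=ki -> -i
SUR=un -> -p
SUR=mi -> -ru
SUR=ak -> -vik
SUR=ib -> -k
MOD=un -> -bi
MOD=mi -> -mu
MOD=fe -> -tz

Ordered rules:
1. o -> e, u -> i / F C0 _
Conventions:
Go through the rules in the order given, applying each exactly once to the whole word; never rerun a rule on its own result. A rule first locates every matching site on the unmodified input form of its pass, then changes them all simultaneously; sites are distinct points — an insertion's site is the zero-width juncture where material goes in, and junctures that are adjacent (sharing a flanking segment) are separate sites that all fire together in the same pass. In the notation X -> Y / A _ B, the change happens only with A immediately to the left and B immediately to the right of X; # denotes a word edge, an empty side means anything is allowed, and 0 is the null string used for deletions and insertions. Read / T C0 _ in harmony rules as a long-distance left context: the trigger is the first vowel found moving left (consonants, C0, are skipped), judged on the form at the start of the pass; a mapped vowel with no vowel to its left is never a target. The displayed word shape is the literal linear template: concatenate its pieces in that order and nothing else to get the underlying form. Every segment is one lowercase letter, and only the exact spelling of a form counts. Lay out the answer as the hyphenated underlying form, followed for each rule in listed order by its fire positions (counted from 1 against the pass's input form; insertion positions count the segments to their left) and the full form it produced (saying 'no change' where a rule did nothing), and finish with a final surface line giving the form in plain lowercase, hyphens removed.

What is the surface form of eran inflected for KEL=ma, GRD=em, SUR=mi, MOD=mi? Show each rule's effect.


underlying: eran-mu-leg-ru-ko
1. o -> e, u -> i / F C0 _: fires at position(s) 11: eranmulegriko
surface: eranmulegriko


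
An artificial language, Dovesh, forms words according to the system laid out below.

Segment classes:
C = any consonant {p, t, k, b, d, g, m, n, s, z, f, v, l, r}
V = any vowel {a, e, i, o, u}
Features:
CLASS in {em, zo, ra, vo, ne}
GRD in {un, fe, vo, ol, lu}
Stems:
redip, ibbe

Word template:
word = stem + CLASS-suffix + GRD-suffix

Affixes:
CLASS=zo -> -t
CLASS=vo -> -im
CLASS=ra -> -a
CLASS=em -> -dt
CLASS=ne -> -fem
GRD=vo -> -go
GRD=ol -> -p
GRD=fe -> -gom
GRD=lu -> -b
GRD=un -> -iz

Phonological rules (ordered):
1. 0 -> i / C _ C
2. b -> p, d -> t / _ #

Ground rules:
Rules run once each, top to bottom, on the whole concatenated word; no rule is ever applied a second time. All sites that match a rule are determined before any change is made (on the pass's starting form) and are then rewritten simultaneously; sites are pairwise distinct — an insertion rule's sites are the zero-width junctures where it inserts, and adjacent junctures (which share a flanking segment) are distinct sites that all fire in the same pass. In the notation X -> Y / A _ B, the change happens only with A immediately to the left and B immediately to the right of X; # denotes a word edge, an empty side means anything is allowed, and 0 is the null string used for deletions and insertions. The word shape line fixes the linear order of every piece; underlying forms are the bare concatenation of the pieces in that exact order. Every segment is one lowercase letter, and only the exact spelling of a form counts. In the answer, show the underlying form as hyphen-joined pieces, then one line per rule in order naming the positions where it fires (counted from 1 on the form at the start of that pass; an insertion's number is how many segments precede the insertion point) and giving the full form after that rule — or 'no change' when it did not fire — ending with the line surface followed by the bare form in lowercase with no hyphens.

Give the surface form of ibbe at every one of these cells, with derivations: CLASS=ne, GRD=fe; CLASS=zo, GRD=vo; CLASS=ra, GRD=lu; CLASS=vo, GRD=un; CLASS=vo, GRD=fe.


cell CLASS=ne, GRD=fe:
underlying: ibbe-fem-gom
1. 0 -> i / C _ C: inserts after position(s) 2, 7: ibibefemigom
2. b -> p, d -> t / _ #: no change
surface: ibibefemigom

cell CLASS=zo, GRD=vo:
underlying: ibbe-t-go
1. 0 -> i / C _ C: inserts after position(s) 2, 5: ibibetigo
2. b -> p, d -> t / _ #: no change
surface: ibibetigo

cell CLASS=ra, GRD=lu:
underlying: ibbe-a-b
1. 0 -> i / C _ C: inserts after position(s) 2: ibibeab
2. b -> p, d -> t / _ #: fires at position(s) 7: ibibeap
surface: ibibeap

cell CLASS=vo, GRD=un:
underlying: ibbe-im-iz
1. 0 -> i / C _ C: inserts after position(s) 2: ibibeimiz
2. b -> p, d -> t / _ #: no change
surface: ibibeimiz

cell CLASS=vo, GRD=fe:
underlying: ibbe-im-gom
1. 0 -> i / C _ C: inserts after position(s) 2, 6: ibibeimigom
2. b -> p, d -> t / _ #: no change
surface: ibibeimigom


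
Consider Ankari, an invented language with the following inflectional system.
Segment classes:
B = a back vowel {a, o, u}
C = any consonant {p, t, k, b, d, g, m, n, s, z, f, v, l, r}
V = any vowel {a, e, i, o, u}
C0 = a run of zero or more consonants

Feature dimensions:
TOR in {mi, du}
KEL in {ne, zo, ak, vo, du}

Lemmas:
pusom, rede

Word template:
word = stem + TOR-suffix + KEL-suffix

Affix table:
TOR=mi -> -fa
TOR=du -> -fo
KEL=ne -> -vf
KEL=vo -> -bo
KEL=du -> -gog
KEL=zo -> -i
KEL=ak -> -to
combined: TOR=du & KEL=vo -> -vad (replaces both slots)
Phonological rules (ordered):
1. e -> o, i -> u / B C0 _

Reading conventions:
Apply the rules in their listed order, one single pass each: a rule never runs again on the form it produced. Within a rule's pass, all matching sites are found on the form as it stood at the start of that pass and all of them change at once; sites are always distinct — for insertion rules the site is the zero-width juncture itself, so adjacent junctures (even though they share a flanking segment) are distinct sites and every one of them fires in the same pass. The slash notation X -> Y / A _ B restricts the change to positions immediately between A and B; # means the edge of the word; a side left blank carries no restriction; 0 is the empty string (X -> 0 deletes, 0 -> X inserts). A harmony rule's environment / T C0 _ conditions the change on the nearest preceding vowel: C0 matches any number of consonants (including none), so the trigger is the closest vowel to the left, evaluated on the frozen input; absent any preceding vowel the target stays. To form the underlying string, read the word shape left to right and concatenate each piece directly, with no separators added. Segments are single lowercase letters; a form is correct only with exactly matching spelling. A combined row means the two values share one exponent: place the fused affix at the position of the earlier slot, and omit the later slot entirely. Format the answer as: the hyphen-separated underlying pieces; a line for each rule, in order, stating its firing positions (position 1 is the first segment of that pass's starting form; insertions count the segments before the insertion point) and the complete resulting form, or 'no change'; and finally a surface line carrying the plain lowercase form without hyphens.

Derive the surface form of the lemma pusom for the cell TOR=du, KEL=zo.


underlying: pusom-fo-i
1. e -> o, i -> u / B C0 _: fires at position(s) 8: pusomfou
surface: pusomfou


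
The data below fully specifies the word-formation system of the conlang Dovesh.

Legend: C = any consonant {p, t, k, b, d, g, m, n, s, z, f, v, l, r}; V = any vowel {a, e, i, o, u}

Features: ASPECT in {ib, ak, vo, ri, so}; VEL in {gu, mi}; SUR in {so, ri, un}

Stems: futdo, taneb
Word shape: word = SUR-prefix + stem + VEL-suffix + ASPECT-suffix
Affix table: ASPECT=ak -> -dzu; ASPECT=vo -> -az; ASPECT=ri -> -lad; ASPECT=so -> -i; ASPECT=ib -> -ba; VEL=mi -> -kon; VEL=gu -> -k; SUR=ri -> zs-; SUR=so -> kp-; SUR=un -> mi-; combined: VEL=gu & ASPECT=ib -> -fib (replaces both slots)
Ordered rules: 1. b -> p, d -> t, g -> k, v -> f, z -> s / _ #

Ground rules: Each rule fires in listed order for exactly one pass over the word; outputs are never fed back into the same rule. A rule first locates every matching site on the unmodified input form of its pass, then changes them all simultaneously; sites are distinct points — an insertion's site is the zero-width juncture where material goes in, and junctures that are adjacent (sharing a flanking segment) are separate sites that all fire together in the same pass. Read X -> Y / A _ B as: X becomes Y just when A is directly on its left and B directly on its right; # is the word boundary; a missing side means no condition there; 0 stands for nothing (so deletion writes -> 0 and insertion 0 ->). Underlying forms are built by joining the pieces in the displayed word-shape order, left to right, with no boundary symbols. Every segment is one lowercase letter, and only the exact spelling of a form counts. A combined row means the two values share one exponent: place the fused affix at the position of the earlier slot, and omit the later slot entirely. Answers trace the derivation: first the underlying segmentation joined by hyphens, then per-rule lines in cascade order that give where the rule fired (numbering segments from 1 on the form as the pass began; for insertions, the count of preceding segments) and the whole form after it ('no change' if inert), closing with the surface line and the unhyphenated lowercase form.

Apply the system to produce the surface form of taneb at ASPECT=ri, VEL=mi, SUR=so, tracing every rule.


underlying: kp-taneb-kon-lad
1. b -> p, d -> t, g -> k, v -> f, z -> s / _ #: fires at position(s) 13: kptanebkonlat
surface: kptanebkonlat


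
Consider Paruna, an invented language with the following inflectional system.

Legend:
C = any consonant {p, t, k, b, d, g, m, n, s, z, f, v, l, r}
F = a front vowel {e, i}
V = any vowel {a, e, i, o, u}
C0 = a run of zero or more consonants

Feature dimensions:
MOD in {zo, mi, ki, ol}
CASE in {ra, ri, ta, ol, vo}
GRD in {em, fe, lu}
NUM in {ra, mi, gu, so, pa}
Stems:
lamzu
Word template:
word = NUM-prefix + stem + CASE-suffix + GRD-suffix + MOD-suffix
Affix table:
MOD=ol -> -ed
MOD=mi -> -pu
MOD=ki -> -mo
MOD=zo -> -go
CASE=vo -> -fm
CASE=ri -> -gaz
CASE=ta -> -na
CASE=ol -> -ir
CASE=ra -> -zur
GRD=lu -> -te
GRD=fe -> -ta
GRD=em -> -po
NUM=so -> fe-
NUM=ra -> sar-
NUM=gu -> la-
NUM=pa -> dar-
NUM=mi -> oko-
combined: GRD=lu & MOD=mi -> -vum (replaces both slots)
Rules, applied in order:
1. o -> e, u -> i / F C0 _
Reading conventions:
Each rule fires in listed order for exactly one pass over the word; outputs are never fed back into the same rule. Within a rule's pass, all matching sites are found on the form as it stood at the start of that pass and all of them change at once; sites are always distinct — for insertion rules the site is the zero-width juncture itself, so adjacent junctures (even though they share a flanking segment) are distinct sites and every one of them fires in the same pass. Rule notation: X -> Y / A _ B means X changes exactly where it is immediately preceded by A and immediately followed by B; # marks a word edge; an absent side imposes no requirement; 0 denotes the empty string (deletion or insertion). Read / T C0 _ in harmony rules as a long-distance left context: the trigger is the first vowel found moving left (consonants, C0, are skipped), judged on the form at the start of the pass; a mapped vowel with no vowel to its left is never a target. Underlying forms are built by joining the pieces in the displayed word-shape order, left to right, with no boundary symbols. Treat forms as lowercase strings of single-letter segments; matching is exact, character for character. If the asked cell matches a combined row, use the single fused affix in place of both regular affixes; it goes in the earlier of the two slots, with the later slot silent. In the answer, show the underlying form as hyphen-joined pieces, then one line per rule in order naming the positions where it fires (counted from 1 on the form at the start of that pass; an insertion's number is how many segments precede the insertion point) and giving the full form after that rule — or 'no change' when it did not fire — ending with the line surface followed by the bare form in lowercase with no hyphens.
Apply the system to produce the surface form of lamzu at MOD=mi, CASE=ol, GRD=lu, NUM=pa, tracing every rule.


underlying: dar-lamzu-ir-vum
1. o -> e, u -> i / F C0 _: fires at position(s) 12: darlamzuirvim
surface: darlamzuirvim


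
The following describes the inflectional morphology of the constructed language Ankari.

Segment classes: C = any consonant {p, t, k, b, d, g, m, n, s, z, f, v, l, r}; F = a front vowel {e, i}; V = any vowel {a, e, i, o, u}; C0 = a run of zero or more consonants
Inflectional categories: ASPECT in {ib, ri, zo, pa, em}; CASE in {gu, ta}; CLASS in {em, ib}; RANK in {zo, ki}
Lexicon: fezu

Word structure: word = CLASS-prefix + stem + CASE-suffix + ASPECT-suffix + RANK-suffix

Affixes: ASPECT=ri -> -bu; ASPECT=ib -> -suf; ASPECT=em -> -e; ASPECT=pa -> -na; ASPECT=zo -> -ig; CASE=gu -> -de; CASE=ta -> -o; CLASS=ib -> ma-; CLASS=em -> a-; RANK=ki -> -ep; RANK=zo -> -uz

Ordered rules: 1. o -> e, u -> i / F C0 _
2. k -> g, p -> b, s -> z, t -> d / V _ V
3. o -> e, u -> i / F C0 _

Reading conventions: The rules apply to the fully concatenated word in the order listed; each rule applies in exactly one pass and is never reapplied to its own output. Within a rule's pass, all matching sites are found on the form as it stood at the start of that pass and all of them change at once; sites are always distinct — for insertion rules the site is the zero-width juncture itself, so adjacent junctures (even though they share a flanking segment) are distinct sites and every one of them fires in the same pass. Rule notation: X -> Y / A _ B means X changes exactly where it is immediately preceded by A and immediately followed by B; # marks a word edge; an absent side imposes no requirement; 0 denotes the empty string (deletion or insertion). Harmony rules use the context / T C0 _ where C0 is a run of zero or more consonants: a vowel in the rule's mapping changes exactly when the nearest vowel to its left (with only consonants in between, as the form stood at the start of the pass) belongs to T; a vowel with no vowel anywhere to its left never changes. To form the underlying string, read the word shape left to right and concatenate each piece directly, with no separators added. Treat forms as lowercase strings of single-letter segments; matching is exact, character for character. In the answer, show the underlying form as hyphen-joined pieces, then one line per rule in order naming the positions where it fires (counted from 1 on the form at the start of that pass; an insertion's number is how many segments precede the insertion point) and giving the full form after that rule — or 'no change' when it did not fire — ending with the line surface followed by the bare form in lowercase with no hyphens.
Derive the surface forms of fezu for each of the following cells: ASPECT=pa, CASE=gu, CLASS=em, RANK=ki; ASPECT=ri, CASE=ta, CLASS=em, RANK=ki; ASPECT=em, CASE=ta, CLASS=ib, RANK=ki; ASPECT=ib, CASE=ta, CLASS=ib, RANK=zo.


cell ASPECT=pa, CASE=gu, CLASS=em, RANK=ki:
underlying: a-fezu-de-na-ep
1. o -> e, u -> i / F C0 _: fires at position(s) 5: afezidenaep
2. k -> g, p -> b, s -> z, t -> d / V _ V: no change
3. o -> e, u -> i / F C0 _: no change
surface: afezidenaep

cell ASPECT=ri, CASE=ta, CLASS=em, RANK=ki:
underlying: a-fezu-o-bu-ep
1. o -> e, u -> i / F C0 _: fires at position(s) 5: afeziobuep
2. k -> g, p -> b, s -> z, t -> d / V _ V: no change
3. o -> e, u -> i / F C0 _: fires at position(s) 6: afeziebuep
surface: afeziebuep

cell ASPECT=em, CASE=ta, CLASS=ib, RANK=ki:
underlying: ma-fezu-o-e-ep
1. o -> e, u -> i / F C0 _: fires at position(s) 6: mafezioeep
2. k -> g, p -> b, s -> z, t -> d / V _ V: no change
3. o -> e, u -> i / F C0 _: fires at position(s) 7: mafezieeep
surface: mafezieeep

cell ASPECT=ib, CASE=ta, CLASS=ib, RANK=zo:
underlying: ma-fezu-o-suf-uz
1. o -> e, u -> i / F C0 _: fires at position(s) 6: mafeziosufuz
2. k -> g, p -> b, s -> z, t -> d / V _ V: fires at position(s) 8: mafeziozufuz
3. o -> e, u -> i / F C0 _: fires at position(s) 7: mafeziezufuz
surface: mafeziezufuz
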